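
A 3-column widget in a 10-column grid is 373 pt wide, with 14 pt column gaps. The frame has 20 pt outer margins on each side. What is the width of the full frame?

1316 pt

Subtracting 2 column gaps of 14 leaves 345 for 3 columns, so c = 115 pt.
Adding margins, columns and gutters: 40 + 1150 + 126 = 1316 pt.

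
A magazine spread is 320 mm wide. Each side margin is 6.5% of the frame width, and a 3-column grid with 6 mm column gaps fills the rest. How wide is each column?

Each margin = 6.5% of 320 = 20.8 mm; content = 320 − 2·20.8 = 278.4 mm.
278.4 − 2·6 = 266.4; ÷3 gives c = 88.8 mm.

88.8 mm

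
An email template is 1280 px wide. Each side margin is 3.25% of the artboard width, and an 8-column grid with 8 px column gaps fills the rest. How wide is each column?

1280 × (1 − 2·3.25%) = 1280 × 93.5% = 1196.8 px for the columns.
8 columns + 7 column gaps: 8c + 7·8 = 1196.8.
8c = 1196.8 − 56 = 1140.8, so c = 142.6 px.

142.6 px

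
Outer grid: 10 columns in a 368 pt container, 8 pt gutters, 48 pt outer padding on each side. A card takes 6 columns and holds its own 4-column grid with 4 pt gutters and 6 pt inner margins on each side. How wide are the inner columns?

34 pt

Inside the margins: 368 − 96 = 272 pt.
Subtracting 9 gutters of 8 leaves 200 for 10 columns, so c = 20 pt.
Span of 6: 6·20 + 5·8 = 120 + 40 = 160 pt.
Inner content = 160 − 2·6 = 148 pt.
148 − 3·4 = 136; ÷4 gives d = 34 pt.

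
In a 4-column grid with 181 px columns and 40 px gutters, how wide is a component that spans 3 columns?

Span of 3: 3·181 + 2·40 = 543 + 80 = 623 px.

623 px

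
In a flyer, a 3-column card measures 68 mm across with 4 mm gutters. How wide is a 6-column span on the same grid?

140 mm

3 columns + 2 gutters: 3c + 2·4 = 68.
3c = 68 − 8 = 60, so c = 20 mm.
6-column span = 6·20 + 5·4 = 140 mm.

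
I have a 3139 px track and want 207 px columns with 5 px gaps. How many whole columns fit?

k columns need k·207 + (k−1)·5 = k·212 − 5.
k·212 − 5 ≤ 3139 → k ≤ 3144 / 212 ≈ 14.83, so k = 14.

14 columns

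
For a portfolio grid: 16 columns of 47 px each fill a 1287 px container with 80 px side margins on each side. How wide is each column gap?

25 px

Take off 160 px of margins, leaving 1127 px.
Columns use 752 px, leaving 375 px across 15 column gaps = 25 px each.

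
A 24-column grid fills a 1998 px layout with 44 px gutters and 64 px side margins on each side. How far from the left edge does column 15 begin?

Inside the margins: 1998 − 128 = 1870 px.
1870 − 23·44 = 858; ÷24 gives c = 35.75 px.
Column 15 starts at margin + 14·(column + gutter) = 64 + 14·79.75 = 1180.5 px.

1180.5 px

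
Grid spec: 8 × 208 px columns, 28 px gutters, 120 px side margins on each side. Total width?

Total width: 2·120 + 8·208 + 7·28 = 2100 px.

2100 px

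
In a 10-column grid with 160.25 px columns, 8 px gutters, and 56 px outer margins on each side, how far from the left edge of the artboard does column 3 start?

Column 3 starts at margin + 2·(column + gutter) = 56 + 2·168.25 = 392.5 px.

392.5 px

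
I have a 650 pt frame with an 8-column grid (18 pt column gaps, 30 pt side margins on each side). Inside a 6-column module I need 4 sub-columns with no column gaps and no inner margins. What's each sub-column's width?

Subtract both margins: 650 − 2·30 = 590 pt.
Subtracting 7 column gaps of 18 leaves 464 for 8 columns, so c = 58 pt.
6 columns plus 5 column gaps: 348 + 90 = 438 pt.
438 / 4 = 109.5 pt per column.

109.5 pt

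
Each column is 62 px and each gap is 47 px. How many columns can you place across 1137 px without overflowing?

Each extra column adds 62 + 47 = 109 px.
(1137 + 47) / 109 = 10.86, so 10 columns fit.

10 columns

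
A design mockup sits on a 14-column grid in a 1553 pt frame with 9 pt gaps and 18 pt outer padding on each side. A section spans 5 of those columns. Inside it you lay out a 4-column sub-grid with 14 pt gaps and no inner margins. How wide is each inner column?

Outer content = 1553 − 2·18 = 1517 pt.
14c + 13·9 = 1517 → 14c = 1400 → c = 100 pt.
Span of 5: 5·100 + 4·9 = 500 + 36 = 536 pt.
Subtracting 3 gaps of 14 leaves 494 for 4 columns, so d = 123.5 pt.

123.5 pt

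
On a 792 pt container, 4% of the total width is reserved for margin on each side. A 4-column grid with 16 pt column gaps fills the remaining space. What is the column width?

792 × (1 − 2·4%) = 792 × 92% = 728.64 pt for the columns.
4c + 3·16 = 728.64 → 4c = 680.64 → c = 170.16 pt.

170.16 pt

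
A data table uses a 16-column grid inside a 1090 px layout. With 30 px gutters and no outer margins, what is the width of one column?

40 px

16 columns + 15 gutters: 16c + 15·30 = 1090.
16c = 1090 − 450 = 640, so c = 40 px.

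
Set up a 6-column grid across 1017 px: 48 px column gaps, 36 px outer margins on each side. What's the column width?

117.5 px

Subtract both margins: 1017 − 2·36 = 945 px.
6 columns + 5 column gaps: 6c + 5·48 = 945.
6c = 945 − 240 = 705, so c = 117.5 px.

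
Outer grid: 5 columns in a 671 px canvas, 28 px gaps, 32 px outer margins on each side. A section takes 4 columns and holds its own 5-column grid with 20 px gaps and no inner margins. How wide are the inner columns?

Subtract both margins: 671 − 2·32 = 607 px.
607 − 4·28 = 495; ÷5 gives c = 99 px.
4 columns plus 3 gaps: 396 + 84 = 480 px.
5d + 4·20 = 480 → 5d = 400 → d = 80 px.

80 px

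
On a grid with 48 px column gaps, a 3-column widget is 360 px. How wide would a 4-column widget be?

360 − 2·48 = 264; ÷3 gives c = 88 px.
4-column span = 4·88 + 3·48 = 496 px.

496 px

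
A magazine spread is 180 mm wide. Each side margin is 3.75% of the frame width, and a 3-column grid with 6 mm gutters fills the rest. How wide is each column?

51.5 mm

Each margin = 3.75% of 180 = 6.75 mm; content = 180 − 2·6.75 = 166.5 mm.
Subtracting 2 gutters of 6 leaves 154.5 for 3 columns, so c = 51.5 mm.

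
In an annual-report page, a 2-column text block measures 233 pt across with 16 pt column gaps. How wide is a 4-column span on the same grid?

2c + 1·16 = 233 → 2c = 217 → c = 108.5 pt.
4 columns plus 3 column gaps: 434 + 48 = 482 pt.

482 pt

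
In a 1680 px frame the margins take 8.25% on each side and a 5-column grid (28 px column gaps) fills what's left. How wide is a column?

1680 × (1 − 2·8.25%) = 1680 × 83.5% = 1402.8 px for the columns.
5c + 4·28 = 1402.8 → 5c = 1290.8 → c = 258.16 px.

258.16 px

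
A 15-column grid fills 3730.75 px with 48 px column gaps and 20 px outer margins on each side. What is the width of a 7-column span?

1696.75 px

Inside the margins: 3730.75 − 40 = 3690.75 px.
Subtracting 14 column gaps of 48 leaves 3018.75 for 15 columns, so c = 201.25 px.
7-column span = 7·201.25 + 6·48 = 1696.75 px.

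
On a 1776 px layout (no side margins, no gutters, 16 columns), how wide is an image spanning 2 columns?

222 px

1776 / 16 = 111 px per column.
With no gutters, 2 columns span 2·111 = 222 px.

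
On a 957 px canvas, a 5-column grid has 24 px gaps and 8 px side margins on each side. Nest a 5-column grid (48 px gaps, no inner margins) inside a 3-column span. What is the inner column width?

72.6 px

Subtract both margins: 957 − 2·8 = 941 px.
941 − 4·24 = 845; ÷5 gives c = 169 px.
3-column span = 3·169 + 2·24 = 555 px.
555 − 4·48 = 363; ÷5 gives d = 72.6 px.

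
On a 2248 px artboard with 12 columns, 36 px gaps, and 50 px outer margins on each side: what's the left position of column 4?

Content = 2248 − 2·50 = 2148 px.
12 columns + 11 gaps: 12c + 11·36 = 2148.
12c = 2148 − 396 = 1752, so c = 146 px.
Each column+gutter stride is 182 px; 3 of them past the 50 px margin is 50 + 546 = 596 px.

596 px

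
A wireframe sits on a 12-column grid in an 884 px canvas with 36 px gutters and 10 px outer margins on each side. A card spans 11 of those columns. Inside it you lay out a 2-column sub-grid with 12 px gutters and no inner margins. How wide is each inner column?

388.5 px

Subtract both margins: 884 − 2·10 = 864 px.
864 − 11·36 = 468; ÷12 gives c = 39 px.
11-column span = 11·39 + 10·36 = 789 px.
2 columns + 1 gutter: 2d + 1·12 = 789.
2d = 789 − 12 = 777, so d = 388.5 px.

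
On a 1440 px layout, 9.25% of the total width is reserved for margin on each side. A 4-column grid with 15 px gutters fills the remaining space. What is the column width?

1440 × (1 − 2·9.25%) = 1440 × 81.5% = 1173.6 px for the columns.
4c + 3·15 = 1173.6 → 4c = 1128.6 → c = 282.15 px.

282.15 px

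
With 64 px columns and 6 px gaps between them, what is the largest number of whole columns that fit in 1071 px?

15 columns: 15·64 + 14·6 = 1044 px ≤ 1071.
16 columns: 1114 px > 1071. So 15.

15 columns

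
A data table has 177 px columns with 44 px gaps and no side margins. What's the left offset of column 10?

1989 px

Each column+gutter stride is 221 px; with no margin, 9 of them is 1989 px.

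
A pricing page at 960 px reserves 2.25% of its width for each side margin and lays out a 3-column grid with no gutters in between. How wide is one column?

305.6 px

Margins: 2.25% × 960 = 21.6 px each, so content = 960 − 43.2 = 916.8 px.
With no gutters, each column is 916.8/3 = 305.6 px.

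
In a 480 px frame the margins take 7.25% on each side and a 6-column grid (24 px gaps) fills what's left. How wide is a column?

Margins: 7.25% × 480 = 34.8 px each, so content = 480 − 69.6 = 410.4 px.
410.4 − 5·24 = 290.4; ÷6 gives c = 48.4 px.

48.4 px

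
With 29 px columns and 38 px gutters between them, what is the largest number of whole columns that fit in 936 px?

k columns need k·29 + (k−1)·38 = k·67 − 38.
k·67 − 38 ≤ 936 → k ≤ 974 / 67 ≈ 14.54, so k = 14.

14 columns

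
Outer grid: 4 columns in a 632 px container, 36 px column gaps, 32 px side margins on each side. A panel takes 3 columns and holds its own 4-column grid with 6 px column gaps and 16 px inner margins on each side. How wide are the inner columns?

Subtract both margins: 632 − 2·32 = 568 px.
568 − 3·36 = 460; ÷4 gives c = 115 px.
Span of 3: 3·115 + 2·36 = 345 + 72 = 417 px.
Inner content = 417 − 2·16 = 385 px.
4d + 3·6 = 385 → 4d = 367 → d = 91.75 px.

91.75 px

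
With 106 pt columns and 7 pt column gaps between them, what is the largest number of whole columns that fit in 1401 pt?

k columns need k·106 + (k−1)·7 = k·113 − 7.
k·113 − 7 ≤ 1401 → k ≤ 1408 / 113 ≈ 12.46, so k = 12.

12 columns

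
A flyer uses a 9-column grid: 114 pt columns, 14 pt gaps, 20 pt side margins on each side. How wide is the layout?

Layout = 2·20 + 9·114 + 8·14 = 40 + 1026 + 112 = 1178 pt.

1178 pt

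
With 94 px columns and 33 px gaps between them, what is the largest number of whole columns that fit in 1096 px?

8 columns

k columns need k·94 + (k−1)·33 = k·127 − 33.
k·127 − 33 ≤ 1096 → k ≤ 1129 / 127 ≈ 8.89, so k = 8.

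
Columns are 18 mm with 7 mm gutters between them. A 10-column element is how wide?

243 mm

Span of 10: 10·18 + 9·7 = 180 + 63 = 243 mm.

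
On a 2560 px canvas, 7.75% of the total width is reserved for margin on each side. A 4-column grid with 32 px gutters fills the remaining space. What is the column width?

516.8 px

2560 × (1 − 2·7.75%) = 2560 × 84.5% = 2163.2 px for the columns.
Subtracting 3 gutters of 32 leaves 2067.2 for 4 columns, so c = 516.8 px.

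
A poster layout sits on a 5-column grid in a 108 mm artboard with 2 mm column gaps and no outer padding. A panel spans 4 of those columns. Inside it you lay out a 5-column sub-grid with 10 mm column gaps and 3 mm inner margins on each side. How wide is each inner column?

8 mm

5c + 4·2 = 108 → 5c = 100 → c = 20 mm.
4-column span = 4·20 + 3·2 = 86 mm.
Inner content = 86 − 2·3 = 80 mm.
5d + 4·10 = 80 → 5d = 40 → d = 8 mm.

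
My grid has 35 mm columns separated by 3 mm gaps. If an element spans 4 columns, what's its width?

Span of 4: 4·35 + 3·3 = 140 + 9 = 149 mm.

149 mm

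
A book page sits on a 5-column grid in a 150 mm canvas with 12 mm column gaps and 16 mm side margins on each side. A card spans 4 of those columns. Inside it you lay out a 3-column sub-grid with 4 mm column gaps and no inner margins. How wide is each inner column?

Subtract both margins: 150 − 2·16 = 118 mm.
118 − 4·12 = 70; ÷5 gives c = 14 mm.
4 columns plus 3 column gaps: 56 + 36 = 92 mm.
Subtracting 2 column gaps of 4 leaves 84 for 3 columns, so d = 28 mm.

28 mm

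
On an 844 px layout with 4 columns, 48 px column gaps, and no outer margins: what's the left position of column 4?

Subtracting 3 column gaps of 48 leaves 700 for 4 columns, so c = 175 px.
Before column 4: 3 columns + 3 column gaps.
Offset = 3·(175 + 48) = 3·223 = 669 px.

669 px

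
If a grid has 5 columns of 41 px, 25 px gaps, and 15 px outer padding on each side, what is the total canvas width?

Total width: 2·15 + 5·41 + 4·25 = 335 px.

335 px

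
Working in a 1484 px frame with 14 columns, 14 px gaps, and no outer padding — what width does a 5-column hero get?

14 columns + 13 gaps: 14c + 13·14 = 1484.
14c = 1484 − 182 = 1302, so c = 93 px.
5 columns plus 4 gaps: 465 + 56 = 521 px.

521 px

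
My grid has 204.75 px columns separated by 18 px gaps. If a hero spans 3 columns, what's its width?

650.25 px

3-column span = 3·204.75 + 2·18 = 650.25 px.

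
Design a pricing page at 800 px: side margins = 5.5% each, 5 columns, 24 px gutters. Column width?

123.2 px

Each margin = 5.5% of 800 = 44 px; content = 800 − 2·44 = 712 px.
5 columns + 4 gutters: 5c + 4·24 = 712.
5c = 712 − 96 = 616, so c = 123.2 px.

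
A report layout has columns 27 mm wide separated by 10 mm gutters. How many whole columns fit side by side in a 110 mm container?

3 columns: 3·27 + 2·10 = 101 mm ≤ 110.
4 columns: 138 mm > 110. So 3.

3 columns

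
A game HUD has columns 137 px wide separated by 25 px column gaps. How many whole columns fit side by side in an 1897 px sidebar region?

k columns need k·137 + (k−1)·25 = k·162 − 25.
k·162 − 25 ≤ 1897 → k ≤ 1922 / 162 ≈ 11.86, so k = 11.

11 columns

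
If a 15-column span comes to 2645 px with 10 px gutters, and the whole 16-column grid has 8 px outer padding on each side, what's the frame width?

2838 px

15c + 14·10 = 2645 → 15c = 2505 → c = 167 px.
Adding margins, columns and gutters: 16 + 2672 + 150 = 2838 px.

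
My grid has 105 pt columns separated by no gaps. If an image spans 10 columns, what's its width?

1050 pt

10-column span = 10·105 = 1050 pt.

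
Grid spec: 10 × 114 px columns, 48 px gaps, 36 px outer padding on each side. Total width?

Adding margins, columns and gutters: 72 + 1140 + 432 = 1644 px.

1644 px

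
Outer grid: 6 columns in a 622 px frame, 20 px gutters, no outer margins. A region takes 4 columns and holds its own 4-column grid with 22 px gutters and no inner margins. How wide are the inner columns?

6c + 5·20 = 622 → 6c = 522 → c = 87 px.
4 columns plus 3 gutters: 348 + 60 = 408 px.
408 − 3·22 = 342; ÷4 gives d = 85.5 px.

85.5 px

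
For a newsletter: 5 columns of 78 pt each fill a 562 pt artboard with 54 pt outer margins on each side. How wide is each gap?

16 pt

Subtract both margins: 562 − 2·54 = 454 pt.
5·78 + 4g = 454 → 4g = 64 → g = 16 pt.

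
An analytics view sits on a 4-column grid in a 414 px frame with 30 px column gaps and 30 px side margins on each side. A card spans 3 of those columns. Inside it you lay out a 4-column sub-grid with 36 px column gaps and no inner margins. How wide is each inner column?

Take off 60 px of margins, leaving 354 px.
4 columns + 3 column gaps: 4c + 3·30 = 354.
4c = 354 − 90 = 264, so c = 66 px.
3-column span = 3·66 + 2·30 = 258 px.
4 columns + 3 column gaps: 4d + 3·36 = 258.
4d = 258 − 108 = 150, so d = 37.5 px.

37.5 px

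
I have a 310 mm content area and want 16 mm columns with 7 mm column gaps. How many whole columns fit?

13 columns

k columns need k·16 + (k−1)·7 = k·23 − 7.
k·23 − 7 ≤ 310 → k ≤ 317 / 23 ≈ 13.78, so k = 13.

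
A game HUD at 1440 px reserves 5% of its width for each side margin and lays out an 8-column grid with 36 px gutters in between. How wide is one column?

1440 × (1 − 2·5%) = 1440 × 90% = 1296 px for the columns.
8 columns + 7 gutters: 8c + 7·36 = 1296.
8c = 1296 − 252 = 1044, so c = 130.5 px.

130.5 px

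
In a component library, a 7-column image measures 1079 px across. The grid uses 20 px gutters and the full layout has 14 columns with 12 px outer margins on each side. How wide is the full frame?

7c + 6·20 = 1079 → 7c = 959 → c = 137 px.
Adding margins, columns and gutters: 24 + 1918 + 260 = 2202 px.

2202 px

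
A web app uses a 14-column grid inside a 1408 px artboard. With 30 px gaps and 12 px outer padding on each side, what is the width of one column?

71 px

Content width = 1408 − 2·12 = 1384 px.
14 columns + 13 gaps: 14c + 13·30 = 1384.
14c = 1384 − 390 = 994, so c = 71 px.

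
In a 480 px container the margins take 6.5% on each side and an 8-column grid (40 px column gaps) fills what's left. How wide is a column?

17.2 px

Each margin = 6.5% of 480 = 31.2 px; content = 480 − 2·31.2 = 417.6 px.
417.6 − 7·40 = 137.6; ÷8 gives c = 17.2 px.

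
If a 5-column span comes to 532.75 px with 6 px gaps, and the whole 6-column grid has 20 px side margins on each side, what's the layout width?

5c + 4·6 = 532.75 → 5c = 508.75 → c = 101.75 px.
Layout = 2·20 + 6·101.75 + 5·6 = 40 + 610.5 + 30 = 680.5 px.

680.5 px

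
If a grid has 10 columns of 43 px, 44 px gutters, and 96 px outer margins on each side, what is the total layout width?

Layout = 2·96 + 10·43 + 9·44 = 192 + 430 + 396 = 1018 px.

1018 px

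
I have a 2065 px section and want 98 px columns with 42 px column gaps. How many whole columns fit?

15 columns

Each extra column adds 98 + 42 = 140 px.
(2065 + 42) / 140 = 15.05, so 15 columns fit.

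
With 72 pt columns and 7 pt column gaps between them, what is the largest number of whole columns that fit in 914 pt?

k columns need k·72 + (k−1)·7 = k·79 − 7.
k·79 − 7 ≤ 914 → k ≤ 921 / 79 ≈ 11.66, so k = 11.

11 columns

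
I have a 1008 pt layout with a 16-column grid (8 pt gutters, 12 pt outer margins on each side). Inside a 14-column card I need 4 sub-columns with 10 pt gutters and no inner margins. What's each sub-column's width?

207.5 pt

Outer content = 1008 − 2·12 = 984 pt.
984 − 15·8 = 864; ÷16 gives c = 54 pt.
Span of 14: 14·54 + 13·8 = 756 + 104 = 860 pt.
860 − 3·10 = 830; ÷4 gives d = 207.5 pt.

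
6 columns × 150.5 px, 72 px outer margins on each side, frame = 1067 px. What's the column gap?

4 px

Take off 144 px of margins, leaving 923 px.
Columns use 903 px, leaving 20 px across 5 column gaps = 4 px each.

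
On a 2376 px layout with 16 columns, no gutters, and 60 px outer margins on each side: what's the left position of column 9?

1188 px

Subtract both margins: 2376 − 2·60 = 2256 px.
2256 / 16 = 141 px per column.
Each column+gutter stride is 141 px; 8 of them past the 60 px margin is 60 + 1128 = 1188 px.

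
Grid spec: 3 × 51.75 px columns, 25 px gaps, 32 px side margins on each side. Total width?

269.25 px

Total width: 2·32 + 3·51.75 + 2·25 = 269.25 px.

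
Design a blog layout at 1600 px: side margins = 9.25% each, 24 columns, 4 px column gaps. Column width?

50.5 px

1600 × (1 − 2·9.25%) = 1600 × 81.5% = 1304 px for the columns.
24c + 23·4 = 1304 → 24c = 1212 → c = 50.5 px.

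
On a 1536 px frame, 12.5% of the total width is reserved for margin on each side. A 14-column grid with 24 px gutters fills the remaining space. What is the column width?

60 px

Each margin = 12.5% of 1536 = 192 px; content = 1536 − 2·192 = 1152 px.
14 columns + 13 gutters: 14c + 13·24 = 1152.
14c = 1152 − 312 = 840, so c = 60 px.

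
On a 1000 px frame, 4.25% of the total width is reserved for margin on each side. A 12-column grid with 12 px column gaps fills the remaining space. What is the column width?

Each margin = 4.25% of 1000 = 42.5 px; content = 1000 − 2·42.5 = 915 px.
12c + 11·12 = 915 → 12c = 783 → c = 65.25 px.

65.25 px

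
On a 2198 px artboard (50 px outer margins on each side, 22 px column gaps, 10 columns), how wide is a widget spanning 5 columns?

Inside the margins: 2198 − 100 = 2098 px.
10 columns + 9 column gaps: 10c + 9·22 = 2098.
10c = 2098 − 198 = 1900, so c = 190 px.
5 columns plus 4 column gaps: 950 + 88 = 1038 px.

1038 px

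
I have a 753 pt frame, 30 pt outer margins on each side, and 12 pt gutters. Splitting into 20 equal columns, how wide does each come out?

23.25 pt

Content width = 753 − 2·30 = 693 pt.
20 columns + 19 gutters: 20c + 19·12 = 693.
20c = 693 − 228 = 465, so c = 23.25 pt.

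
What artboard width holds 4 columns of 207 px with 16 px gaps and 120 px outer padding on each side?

Adding margins, columns and gutters: 240 + 828 + 48 = 1116 px.

1116 px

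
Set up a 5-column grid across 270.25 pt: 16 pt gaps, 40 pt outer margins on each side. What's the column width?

Inside the margins: 270.25 − 80 = 190.25 pt.
5c + 4·16 = 190.25 → 5c = 126.25 → c = 25.25 pt.

25.25 pt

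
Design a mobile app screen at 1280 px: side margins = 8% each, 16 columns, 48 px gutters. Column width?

Margins: 8% × 1280 = 102.4 px each, so content = 1280 − 204.8 = 1075.2 px.
1075.2 − 15·48 = 355.2; ÷16 gives c = 22.2 px.

22.2 px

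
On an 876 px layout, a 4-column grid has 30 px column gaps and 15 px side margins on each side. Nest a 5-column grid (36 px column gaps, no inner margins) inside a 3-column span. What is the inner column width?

Outer content = 876 − 2·15 = 846 px.
Subtracting 3 column gaps of 30 leaves 756 for 4 columns, so c = 189 px.
3 columns plus 2 column gaps: 567 + 60 = 627 px.
Subtracting 4 column gaps of 36 leaves 483 for 5 columns, so d = 96.6 px.

96.6 px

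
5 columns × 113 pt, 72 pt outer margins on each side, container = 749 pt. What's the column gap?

Take off 144 pt of margins, leaving 605 pt.
5 columns take 5·113 = 565 pt; remaining 40 splits into 4 column gaps.
g = 40 / 4 = 10 pt.

10 pt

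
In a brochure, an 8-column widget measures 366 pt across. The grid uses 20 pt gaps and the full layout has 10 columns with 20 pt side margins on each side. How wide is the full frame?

8 columns + 7 gaps: 8c + 7·20 = 366.
8c = 366 − 140 = 226, so c = 28.25 pt.
Adding margins, columns and gutters: 40 + 282.5 + 180 = 502.5 pt.

502.5 pt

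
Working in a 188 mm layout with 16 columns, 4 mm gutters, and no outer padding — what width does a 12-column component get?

188 − 15·4 = 128; ÷16 gives c = 8 mm.
12-column span = 12·8 + 11·4 = 140 mm.

140 mm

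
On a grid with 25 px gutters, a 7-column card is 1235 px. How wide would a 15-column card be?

2675 px

1235 − 6·25 = 1085; ÷7 gives c = 155 px.
15-column span = 15·155 + 14·25 = 2675 px.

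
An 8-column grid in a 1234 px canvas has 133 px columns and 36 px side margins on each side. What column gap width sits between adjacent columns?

14 px

Inside the margins: 1234 − 72 = 1162 px.
Columns use 1064 px, leaving 98 px across 7 column gaps = 14 px each.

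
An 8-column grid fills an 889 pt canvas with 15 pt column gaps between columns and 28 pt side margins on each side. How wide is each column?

Take off 56 pt of margins, leaving 833 pt.
8 columns + 7 column gaps: 8c + 7·15 = 833.
8c = 833 − 105 = 728, so c = 91 pt.

91 pt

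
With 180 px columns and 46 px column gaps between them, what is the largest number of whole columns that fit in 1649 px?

7 columns

7 columns: 7·180 + 6·46 = 1536 px ≤ 1649.
8 columns: 1762 px > 1649. So 7.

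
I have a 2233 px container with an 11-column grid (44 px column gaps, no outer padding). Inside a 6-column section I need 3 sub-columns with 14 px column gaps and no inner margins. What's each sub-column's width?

11c + 10·44 = 2233 → 11c = 1793 → c = 163 px.
6 columns plus 5 column gaps: 978 + 220 = 1198 px.
Subtracting 2 column gaps of 14 leaves 1170 for 3 columns, so d = 390 px.

390 px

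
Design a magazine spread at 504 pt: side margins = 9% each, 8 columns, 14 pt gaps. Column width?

Each margin = 9% of 504 = 45.36 pt; content = 504 − 2·45.36 = 413.28 pt.
8 columns + 7 gaps: 8c + 7·14 = 413.28.
8c = 413.28 − 98 = 315.28, so c = 39.41 pt.

39.41 pt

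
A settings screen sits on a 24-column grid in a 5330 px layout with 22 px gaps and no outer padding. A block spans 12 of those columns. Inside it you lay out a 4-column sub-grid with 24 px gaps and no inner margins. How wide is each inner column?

5330 − 23·22 = 4824; ÷24 gives c = 201 px.
Span of 12: 12·201 + 11·22 = 2412 + 242 = 2654 px.
2654 − 3·24 = 2582; ÷4 gives d = 645.5 px.

645.5 px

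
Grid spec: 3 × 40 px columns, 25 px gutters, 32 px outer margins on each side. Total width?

234 px

Total width: 2·32 + 3·40 + 2·25 = 234 px.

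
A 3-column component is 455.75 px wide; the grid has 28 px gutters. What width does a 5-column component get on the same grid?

778.25 px

455.75 − 2·28 = 399.75; ÷3 gives c = 133.25 px.
5 columns plus 4 gutters: 666.25 + 112 = 778.25 px.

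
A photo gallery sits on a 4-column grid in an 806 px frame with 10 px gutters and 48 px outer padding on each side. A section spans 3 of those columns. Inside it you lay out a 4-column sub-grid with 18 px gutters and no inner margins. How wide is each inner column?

119 px

Inside the margins: 806 − 96 = 710 px.
4c + 3·10 = 710 → 4c = 680 → c = 170 px.
3-column span = 3·170 + 2·10 = 530 px.
530 − 3·18 = 476; ÷4 gives d = 119 px.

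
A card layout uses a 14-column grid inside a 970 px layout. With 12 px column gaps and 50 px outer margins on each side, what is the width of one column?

Take off 100 px of margins, leaving 870 px.
14c + 13·12 = 870 → 14c = 714 → c = 51 px.

51 px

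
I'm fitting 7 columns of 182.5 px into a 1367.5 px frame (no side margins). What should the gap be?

7 columns take 7·182.5 = 1277.5 px; remaining 90 splits into 6 gaps.
g = 90 / 6 = 15 px.

15 px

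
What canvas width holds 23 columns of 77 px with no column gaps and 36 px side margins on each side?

Canvas = 2·36 + 23·77 = 72 + 1771 = 1843 px.

1843 px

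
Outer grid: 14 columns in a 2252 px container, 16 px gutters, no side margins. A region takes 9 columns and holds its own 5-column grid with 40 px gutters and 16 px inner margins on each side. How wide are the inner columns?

Subtracting 13 gutters of 16 leaves 2044 for 14 columns, so c = 146 px.
9 columns plus 8 gutters: 1314 + 128 = 1442 px.
Inner content = 1442 − 2·16 = 1410 px.
1410 − 4·40 = 1250; ÷5 gives d = 250 px.

250 px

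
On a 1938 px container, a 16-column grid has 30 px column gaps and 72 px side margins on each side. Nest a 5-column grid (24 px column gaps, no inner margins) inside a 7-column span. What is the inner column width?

Outer content = 1938 − 2·72 = 1794 px.
16 columns + 15 column gaps: 16c + 15·30 = 1794.
16c = 1794 − 450 = 1344, so c = 84 px.
7-column span = 7·84 + 6·30 = 768 px.
5 columns + 4 column gaps: 5d + 4·24 = 768.
5d = 768 − 96 = 672, so d = 134.4 px.

134.4 px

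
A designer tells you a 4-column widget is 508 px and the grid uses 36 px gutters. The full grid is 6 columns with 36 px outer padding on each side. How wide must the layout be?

4 columns + 3 gutters: 4c + 3·36 = 508.
4c = 508 − 108 = 400, so c = 100 px.
Total width: 2·36 + 6·100 + 5·36 = 852 px.

852 px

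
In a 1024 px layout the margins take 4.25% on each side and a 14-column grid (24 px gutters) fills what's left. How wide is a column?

44.64 px

Each margin = 4.25% of 1024 = 43.52 px; content = 1024 − 2·43.52 = 936.96 px.
Subtracting 13 gutters of 24 leaves 624.96 for 14 columns, so c = 44.64 px.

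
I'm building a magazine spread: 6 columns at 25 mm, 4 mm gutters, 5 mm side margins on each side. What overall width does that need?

Total width: 2·5 + 6·25 + 5·4 = 180 mm.

180 mm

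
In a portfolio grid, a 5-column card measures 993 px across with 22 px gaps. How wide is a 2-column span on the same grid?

5c + 4·22 = 993 → 5c = 905 → c = 181 px.
Span of 2: 2·181 + 1·22 = 362 + 22 = 384 px.

384 px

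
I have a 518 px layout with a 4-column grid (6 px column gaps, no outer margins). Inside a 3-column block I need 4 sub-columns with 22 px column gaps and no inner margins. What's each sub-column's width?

4c + 3·6 = 518 → 4c = 500 → c = 125 px.
Span of 3: 3·125 + 2·6 = 375 + 12 = 387 px.
387 − 3·22 = 321; ÷4 gives d = 80.25 px.

80.25 px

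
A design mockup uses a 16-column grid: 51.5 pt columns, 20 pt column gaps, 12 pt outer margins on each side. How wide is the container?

Container = 2·12 + 16·51.5 + 15·20 = 24 + 824 + 300 = 1148 pt.

1148 pt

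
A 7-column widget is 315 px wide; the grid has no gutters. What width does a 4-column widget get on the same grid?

180 px

315 / 7 = 45 px per column.
With no gutters, 4 columns span 4·45 = 180 px.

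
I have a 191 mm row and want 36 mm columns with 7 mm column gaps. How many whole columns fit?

4 columns

k columns need k·36 + (k−1)·7 = k·43 − 7.
k·43 − 7 ≤ 191 → k ≤ 198 / 43 ≈ 4.60, so k = 4.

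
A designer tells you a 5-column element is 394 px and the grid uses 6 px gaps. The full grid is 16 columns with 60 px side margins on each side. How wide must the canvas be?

1394 px

Subtracting 4 gaps of 6 leaves 370 for 5 columns, so c = 74 px.
Adding margins, columns and gutters: 120 + 1184 + 90 = 1394 px.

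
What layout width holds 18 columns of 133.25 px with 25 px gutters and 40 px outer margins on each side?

2903.5 px

Total width: 2·40 + 18·133.25 + 17·25 = 2903.5 px.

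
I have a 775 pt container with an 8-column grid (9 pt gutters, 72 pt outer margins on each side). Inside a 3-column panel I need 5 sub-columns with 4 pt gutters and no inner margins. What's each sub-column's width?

43 pt

Inside the margins: 775 − 144 = 631 pt.
8c + 7·9 = 631 → 8c = 568 → c = 71 pt.
3-column span = 3·71 + 2·9 = 231 pt.
5 columns + 4 gutters: 5d + 4·4 = 231.
5d = 231 − 16 = 215, so d = 43 pt.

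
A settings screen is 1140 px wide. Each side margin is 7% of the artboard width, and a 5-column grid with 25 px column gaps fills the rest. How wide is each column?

Margins: 7% × 1140 = 79.8 px each, so content = 1140 − 159.6 = 980.4 px.
980.4 − 4·25 = 880.4; ÷5 gives c = 176.08 px.

176.08 px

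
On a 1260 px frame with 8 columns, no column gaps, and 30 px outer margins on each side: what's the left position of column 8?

1080 px

Take off 60 px of margins, leaving 1200 px.
1200 / 8 = 150 px per column.
Each column+gutter stride is 150 px; 7 of them past the 30 px margin is 30 + 1050 = 1080 px.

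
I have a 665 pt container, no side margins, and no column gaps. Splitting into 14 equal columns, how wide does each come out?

47.5 pt

With no column gaps, each column is 665/14 = 47.5 pt.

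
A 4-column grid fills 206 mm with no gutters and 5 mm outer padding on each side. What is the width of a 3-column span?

147 mm

Inside the margins: 206 − 10 = 196 mm.
With no gutters, each column is 196/4 = 49 mm.
3-column span = 3·49 = 147 mm.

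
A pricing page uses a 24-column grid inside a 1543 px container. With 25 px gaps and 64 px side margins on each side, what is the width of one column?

Inside the margins: 1543 − 128 = 1415 px.
24c + 23·25 = 1415 → 24c = 840 → c = 35 px.

35 px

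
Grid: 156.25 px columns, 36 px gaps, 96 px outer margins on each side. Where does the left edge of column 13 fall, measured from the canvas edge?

Column 13 starts at margin + 12·(column + gutter) = 96 + 12·192.25 = 2403 px.

2403 px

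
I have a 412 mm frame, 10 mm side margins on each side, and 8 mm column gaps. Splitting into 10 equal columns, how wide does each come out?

Inside the margins: 412 − 20 = 392 mm.
10c + 9·8 = 392 → 10c = 320 → c = 32 mm.

32 mm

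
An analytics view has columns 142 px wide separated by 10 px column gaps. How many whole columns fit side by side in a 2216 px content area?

14 columns

k columns need k·142 + (k−1)·10 = k·152 − 10.
k·152 − 10 ≤ 2216 → k ≤ 2226 / 152 ≈ 14.64, so k = 14.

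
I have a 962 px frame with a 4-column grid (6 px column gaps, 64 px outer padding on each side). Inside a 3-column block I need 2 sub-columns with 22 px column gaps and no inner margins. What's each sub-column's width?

301 px

Subtract both margins: 962 − 2·64 = 834 px.
4c + 3·6 = 834 → 4c = 816 → c = 204 px.
Span of 3: 3·204 + 2·6 = 612 + 12 = 624 px.
624 − 1·22 = 602; ÷2 gives d = 301 px.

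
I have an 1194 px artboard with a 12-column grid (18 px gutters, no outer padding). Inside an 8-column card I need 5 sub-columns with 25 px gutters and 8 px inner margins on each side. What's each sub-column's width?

134.8 px

12c + 11·18 = 1194 → 12c = 996 → c = 83 px.
8-column span = 8·83 + 7·18 = 790 px.
Inner content = 790 − 2·8 = 774 px.
5d + 4·25 = 774 → 5d = 674 → d = 134.8 px.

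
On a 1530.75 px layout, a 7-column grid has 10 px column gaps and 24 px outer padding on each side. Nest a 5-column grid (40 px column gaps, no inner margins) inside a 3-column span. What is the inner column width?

93.95 px

Subtract both margins: 1530.75 − 2·24 = 1482.75 px.
7c + 6·10 = 1482.75 → 7c = 1422.75 → c = 203.25 px.
3 columns plus 2 column gaps: 609.75 + 20 = 629.75 px.
5 columns + 4 column gaps: 5d + 4·40 = 629.75.
5d = 629.75 − 160 = 469.75, so d = 93.95 px.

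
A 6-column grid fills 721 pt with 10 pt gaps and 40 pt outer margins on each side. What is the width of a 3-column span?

315.5 pt

Content width = 721 − 2·40 = 641 pt.
6 columns + 5 gaps: 6c + 5·10 = 641.
6c = 641 − 50 = 591, so c = 98.5 pt.
3-column span = 3·98.5 + 2·10 = 315.5 pt.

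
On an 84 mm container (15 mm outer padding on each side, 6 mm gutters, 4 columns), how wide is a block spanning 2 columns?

Inside the margins: 84 − 30 = 54 mm.
4 columns + 3 gutters: 4c + 3·6 = 54.
4c = 54 − 18 = 36, so c = 9 mm.
2-column span = 2·9 + 1·6 = 24 mm.

24 mm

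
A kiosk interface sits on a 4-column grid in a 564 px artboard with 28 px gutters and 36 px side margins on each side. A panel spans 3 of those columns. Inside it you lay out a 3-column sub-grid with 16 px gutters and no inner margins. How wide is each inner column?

110 px

Take off 72 px of margins, leaving 492 px.
4 columns + 3 gutters: 4c + 3·28 = 492.
4c = 492 − 84 = 408, so c = 102 px.
3-column span = 3·102 + 2·28 = 362 px.
Subtracting 2 gutters of 16 leaves 330 for 3 columns, so d = 110 px.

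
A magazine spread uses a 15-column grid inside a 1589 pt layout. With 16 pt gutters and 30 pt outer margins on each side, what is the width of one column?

Content width = 1589 − 2·30 = 1529 pt.
1529 − 14·16 = 1305; ÷15 gives c = 87 pt.

87 pt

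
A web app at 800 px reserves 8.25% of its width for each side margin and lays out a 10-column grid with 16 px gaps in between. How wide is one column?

Each margin = 8.25% of 800 = 66 px; content = 800 − 2·66 = 668 px.
Subtracting 9 gaps of 16 leaves 524 for 10 columns, so c = 52.4 px.

52.4 px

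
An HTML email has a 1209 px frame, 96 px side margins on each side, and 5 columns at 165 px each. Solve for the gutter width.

Inside the margins: 1209 − 192 = 1017 px.
Columns use 825 px, leaving 192 px across 4 gutters = 48 px each.

48 px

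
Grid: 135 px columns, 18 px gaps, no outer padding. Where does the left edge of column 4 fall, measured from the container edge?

459 px

Before column 4: 3 columns + 3 gaps.
Offset = 3·(135 + 18) = 3·153 = 459 px.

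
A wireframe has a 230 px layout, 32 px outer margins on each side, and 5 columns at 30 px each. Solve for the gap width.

Take off 64 px of margins, leaving 166 px.
Columns use 150 px, leaving 16 px across 4 gaps = 4 px each.

4 px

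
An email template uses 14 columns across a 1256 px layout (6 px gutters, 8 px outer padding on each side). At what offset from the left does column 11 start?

898 px

Content = 1256 − 2·8 = 1240 px.
14 columns + 13 gutters: 14c + 13·6 = 1240.
14c = 1240 − 78 = 1162, so c = 83 px.
Each column+gutter stride is 89 px; 10 of them past the 8 px margin is 8 + 890 = 898 px.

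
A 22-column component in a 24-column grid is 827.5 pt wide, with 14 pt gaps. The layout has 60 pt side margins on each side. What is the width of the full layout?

Subtracting 21 gaps of 14 leaves 533.5 for 22 columns, so c = 24.25 pt.
Adding margins, columns and gutters: 120 + 582 + 322 = 1024 pt.

1024 pt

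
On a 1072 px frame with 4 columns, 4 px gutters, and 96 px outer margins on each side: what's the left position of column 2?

Subtract both margins: 1072 − 2·96 = 880 px.
Subtracting 3 gutters of 4 leaves 868 for 4 columns, so c = 217 px.
Column 2 starts at margin + 1·(column + gutter) = 96 + 1·221 = 317 px.

317 px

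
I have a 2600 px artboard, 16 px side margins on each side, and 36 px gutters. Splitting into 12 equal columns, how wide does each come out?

Inside the margins: 2600 − 32 = 2568 px.
Subtracting 11 gutters of 36 leaves 2172 for 12 columns, so c = 181 px.

181 px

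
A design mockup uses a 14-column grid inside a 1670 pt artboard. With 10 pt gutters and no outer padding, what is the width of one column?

110 pt

1670 − 13·10 = 1540; ÷14 gives c = 110 pt.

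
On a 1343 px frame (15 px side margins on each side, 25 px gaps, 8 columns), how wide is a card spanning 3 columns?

476.75 px

Content width = 1343 − 2·15 = 1313 px.
1313 − 7·25 = 1138; ÷8 gives c = 142.25 px.
Span of 3: 3·142.25 + 2·25 = 426.75 + 50 = 476.75 px.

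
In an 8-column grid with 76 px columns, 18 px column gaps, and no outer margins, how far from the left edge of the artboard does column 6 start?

Each column+gutter stride is 94 px; with no margin, 5 of them is 470 px.

470 px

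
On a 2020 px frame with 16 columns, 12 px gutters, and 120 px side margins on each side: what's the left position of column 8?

904 px

Take off 240 px of margins, leaving 1780 px.
16 columns + 15 gutters: 16c + 15·12 = 1780.
16c = 1780 − 180 = 1600, so c = 100 px.
Before column 8: the margin + 7 columns + 7 gutters.
Offset = 120 + 7·(100 + 12) = 120 + 784 = 904 px.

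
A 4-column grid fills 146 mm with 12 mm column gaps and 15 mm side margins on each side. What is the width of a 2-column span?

Subtract both margins: 146 − 2·15 = 116 mm.
116 − 3·12 = 80; ÷4 gives c = 20 mm.
2-column span = 2·20 + 1·12 = 52 mm.

52 mm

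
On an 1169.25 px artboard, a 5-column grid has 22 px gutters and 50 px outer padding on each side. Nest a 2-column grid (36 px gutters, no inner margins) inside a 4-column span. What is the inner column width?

Subtract both margins: 1169.25 − 2·50 = 1069.25 px.
5c + 4·22 = 1069.25 → 5c = 981.25 → c = 196.25 px.
Span of 4: 4·196.25 + 3·22 = 785 + 66 = 851 px.
2 columns + 1 gutter: 2d + 1·36 = 851.
2d = 851 − 36 = 815, so d = 407.5 px.

407.5 px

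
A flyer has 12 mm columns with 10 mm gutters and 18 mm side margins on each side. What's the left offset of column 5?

Column 5 starts at margin + 4·(column + gutter) = 18 + 4·22 = 106 mm.

106 mm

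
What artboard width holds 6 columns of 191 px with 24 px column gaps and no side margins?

Artboard = 6·191 + 5·24 = 1146 + 120 = 1266 px.

1266 px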